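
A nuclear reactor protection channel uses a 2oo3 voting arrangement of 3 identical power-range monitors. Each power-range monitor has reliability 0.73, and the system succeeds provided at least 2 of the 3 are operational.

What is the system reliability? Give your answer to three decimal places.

0.821

R = Σ_{i=2}^{3} C(3,i) p^i (1−p)^{3−i} with p = 0.73
C(3,2)·0.73^2·0.27^1 = 0.43165
C(3,3)·0.73^3·0.27^0 = 0.38902
Sum = 0.821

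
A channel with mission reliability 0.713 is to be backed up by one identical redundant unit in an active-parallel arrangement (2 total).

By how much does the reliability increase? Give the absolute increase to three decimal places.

R_before = 0.713
R_after = 1 − (1 − 0.713)^2 = 0.918
ΔR = 0.918 − 0.713 = 0.205

0.205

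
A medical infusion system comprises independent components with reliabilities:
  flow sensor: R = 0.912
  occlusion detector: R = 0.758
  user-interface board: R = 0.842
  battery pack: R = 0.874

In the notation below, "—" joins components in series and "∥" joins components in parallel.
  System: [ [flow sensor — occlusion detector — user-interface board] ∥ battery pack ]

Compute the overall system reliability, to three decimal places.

Series (flow sensor, occlusion detector, and user-interface board): 0.91200 × 0.75800 × 0.84200 = 0.58207
Parallel ([0.58207] and battery pack): 1 − (1 − 0.58207)(1 − 0.87400) = 0.947

0.947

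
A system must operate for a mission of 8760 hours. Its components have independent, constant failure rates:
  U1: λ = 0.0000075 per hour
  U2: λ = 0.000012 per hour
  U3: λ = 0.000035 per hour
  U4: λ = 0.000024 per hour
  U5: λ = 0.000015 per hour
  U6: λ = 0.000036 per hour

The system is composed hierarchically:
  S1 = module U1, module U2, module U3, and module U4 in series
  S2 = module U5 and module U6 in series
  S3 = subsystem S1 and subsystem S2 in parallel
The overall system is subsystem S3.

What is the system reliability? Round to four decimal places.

0.8208

R(U1) = exp(−0.0000075 × 8760) = 0.936412
R(U2) = exp(−0.000012 × 8760) = 0.900216
R(U3) = exp(−0.000035 × 8760) = 0.735945
R(U4) = exp(−0.000024 × 8760) = 0.810390
R(U5) = exp(−0.000015 × 8760) = 0.876867
R(U6) = exp(−0.000036 × 8760) = 0.729526
Series (U1, U2, U3, and U4): 0.936412 × 0.900216 × 0.735945 × 0.810390 = 0.502751
Series (U5 and U6): 0.876867 × 0.729526 = 0.639697
Parallel ([0.502751] and [0.639697]): 1 − (1 − 0.502751)(1 − 0.639697) = 0.8208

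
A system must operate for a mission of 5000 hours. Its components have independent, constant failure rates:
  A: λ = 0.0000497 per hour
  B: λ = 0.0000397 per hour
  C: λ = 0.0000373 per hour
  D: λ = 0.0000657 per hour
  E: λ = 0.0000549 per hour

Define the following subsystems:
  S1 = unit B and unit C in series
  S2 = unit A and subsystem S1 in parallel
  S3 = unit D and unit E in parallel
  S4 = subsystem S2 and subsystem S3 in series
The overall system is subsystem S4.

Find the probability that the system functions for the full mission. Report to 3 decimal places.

0.867

R(A) = exp(−0.0000497 × 5000) = 0.77997
R(B) = exp(−0.0000397 × 5000) = 0.81996
R(C) = exp(−0.0000373 × 5000) = 0.82986
R(D) = exp(−0.0000657 × 5000) = 0.72000
R(E) = exp(−0.0000549 × 5000) = 0.75995
Series (B and C): 0.81996 × 0.82986 = 0.68045
Parallel (A and [0.68045]): 1 − (1 − 0.77997)(1 − 0.68045) = 0.92969
Parallel (D and E): 1 − (1 − 0.72000)(1 − 0.75995) = 0.93279
Series ([0.92969] and [0.93279]): 0.92969 × 0.93279 = 0.867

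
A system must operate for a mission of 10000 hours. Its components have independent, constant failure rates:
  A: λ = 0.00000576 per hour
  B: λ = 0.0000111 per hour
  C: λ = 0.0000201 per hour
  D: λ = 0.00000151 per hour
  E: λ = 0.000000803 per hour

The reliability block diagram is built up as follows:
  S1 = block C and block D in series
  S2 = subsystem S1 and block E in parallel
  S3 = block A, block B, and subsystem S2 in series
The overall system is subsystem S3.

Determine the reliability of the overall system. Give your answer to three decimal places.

0.844

R(A) = exp(−0.00000576 × 10000) = 0.94403
R(B) = exp(−0.0000111 × 10000) = 0.89494
R(C) = exp(−0.0000201 × 10000) = 0.81791
R(D) = exp(−0.00000151 × 10000) = 0.98501
R(E) = exp(−0.000000803 × 10000) = 0.99200
Series (C and D): 0.81791 × 0.98501 = 0.80565
Parallel ([0.80565] and E): 1 − (1 − 0.80565)(1 − 0.99200) = 0.99845
Series (A, B, and [0.99845]): 0.94403 × 0.89494 × 0.99845 = 0.844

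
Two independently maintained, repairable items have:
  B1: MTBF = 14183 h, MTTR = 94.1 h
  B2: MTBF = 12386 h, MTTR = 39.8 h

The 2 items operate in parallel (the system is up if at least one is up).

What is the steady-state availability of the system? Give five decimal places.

A(B1) = MTBF/(MTBF+MTTR) = 14183/(14183+94.1) = 0.993409
A(B2) = MTBF/(MTBF+MTTR) = 12386/(12386+39.8) = 0.996797
Parallel availability: 1 − (1 − 0.993409)(1 − 0.996797) = 0.99998

0.99998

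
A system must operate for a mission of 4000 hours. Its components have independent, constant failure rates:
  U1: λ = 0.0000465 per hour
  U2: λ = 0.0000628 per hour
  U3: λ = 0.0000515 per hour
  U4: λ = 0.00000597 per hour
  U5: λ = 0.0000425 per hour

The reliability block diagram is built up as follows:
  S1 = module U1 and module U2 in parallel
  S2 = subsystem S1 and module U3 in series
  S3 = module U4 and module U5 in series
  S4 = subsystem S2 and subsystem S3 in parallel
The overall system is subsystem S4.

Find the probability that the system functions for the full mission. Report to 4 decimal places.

0.9618

R(U1) = exp(−0.0000465 × 4000) = 0.830274
R(U2) = exp(−0.0000628 × 4000) = 0.777867
R(U3) = exp(−0.0000515 × 4000) = 0.813833
R(U4) = exp(−0.00000597 × 4000) = 0.976403
R(U5) = exp(−0.0000425 × 4000) = 0.843665
Parallel (U1 and U2): 1 − (1 − 0.830274)(1 − 0.777867) = 0.962298
Series ([0.962298] and U3): 0.962298 × 0.813833 = 0.783150
Series (U4 and U5): 0.976403 × 0.843665 = 0.823757
Parallel ([0.783150] and [0.823757]): 1 − (1 − 0.783150)(1 − 0.823757) = 0.9618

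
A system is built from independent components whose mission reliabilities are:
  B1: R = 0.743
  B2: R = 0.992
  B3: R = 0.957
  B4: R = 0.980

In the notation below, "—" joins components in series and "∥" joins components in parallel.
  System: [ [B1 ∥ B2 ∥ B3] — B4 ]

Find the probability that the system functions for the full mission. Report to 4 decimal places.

0.9799

Parallel (B1, B2, and B3): 1 − (1 − 0.743000)(1 − 0.992000)(1 − 0.957000) = 0.999912
Series ([0.999912] and B4): 0.999912 × 0.980000 = 0.9799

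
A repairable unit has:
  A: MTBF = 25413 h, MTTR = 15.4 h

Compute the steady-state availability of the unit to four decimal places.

A(A) = MTBF/(MTBF+MTTR) = 25413/(25413+15.4) = 0.9994

0.9994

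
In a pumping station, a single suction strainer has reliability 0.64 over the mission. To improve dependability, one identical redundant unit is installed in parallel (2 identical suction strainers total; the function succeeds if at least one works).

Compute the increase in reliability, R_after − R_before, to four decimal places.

0.2304

R_before = 0.64
R_after = 1 − (1 − 0.64)^2 = 0.8704
ΔR = 0.8704 − 0.64 = 0.2304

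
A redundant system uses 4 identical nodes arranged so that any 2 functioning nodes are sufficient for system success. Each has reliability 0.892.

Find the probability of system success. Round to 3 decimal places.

R = Σ_{i=2}^{4} C(4,i) p^i (1−p)^{4−i} with p = 0.892
C(4,2)·0.892^2·0.108^2 = 0.05568
C(4,3)·0.892^3·0.108^1 = 0.30660
C(4,4)·0.892^4·0.108^0 = 0.63308
Sum = 0.995

0.995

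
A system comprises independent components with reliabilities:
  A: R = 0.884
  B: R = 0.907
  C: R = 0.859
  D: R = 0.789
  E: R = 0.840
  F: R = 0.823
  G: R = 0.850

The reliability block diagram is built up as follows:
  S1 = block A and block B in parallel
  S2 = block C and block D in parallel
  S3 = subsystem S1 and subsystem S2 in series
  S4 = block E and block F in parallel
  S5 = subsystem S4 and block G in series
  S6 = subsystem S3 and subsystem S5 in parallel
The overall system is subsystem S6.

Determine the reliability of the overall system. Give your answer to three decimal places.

0.993

Parallel (A and B): 1 − (1 − 0.88400)(1 − 0.90700) = 0.98921
Parallel (C and D): 1 − (1 − 0.85900)(1 − 0.78900) = 0.97025
Series ([0.98921] and [0.97025]): 0.98921 × 0.97025 = 0.95978
Parallel (E and F): 1 − (1 − 0.84000)(1 − 0.82300) = 0.97168
Series ([0.97168] and G): 0.97168 × 0.85000 = 0.82593
Parallel ([0.95978] and [0.82593]): 1 − (1 − 0.95978)(1 − 0.82593) = 0.993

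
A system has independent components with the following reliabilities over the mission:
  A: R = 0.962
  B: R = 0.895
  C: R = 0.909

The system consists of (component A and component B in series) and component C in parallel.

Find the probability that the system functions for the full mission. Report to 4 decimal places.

Series (A and B): 0.962000 × 0.895000 = 0.860990
Parallel ([0.860990] and C): 1 − (1 − 0.860990)(1 − 0.909000) = 0.9874

0.9874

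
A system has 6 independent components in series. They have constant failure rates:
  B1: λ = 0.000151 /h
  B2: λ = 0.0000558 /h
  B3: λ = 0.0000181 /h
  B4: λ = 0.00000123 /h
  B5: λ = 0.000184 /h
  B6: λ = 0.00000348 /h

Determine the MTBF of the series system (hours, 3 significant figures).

Series of exponential components: λ_sys = Σ λ_i
λ_sys = 0.000151 + 0.0000558 + 0.0000181 + 0.00000123 + 0.000184 + 0.00000348 = 4.1361e-04 /h
MTBF = 1 / λ_sys = 2420 h

2420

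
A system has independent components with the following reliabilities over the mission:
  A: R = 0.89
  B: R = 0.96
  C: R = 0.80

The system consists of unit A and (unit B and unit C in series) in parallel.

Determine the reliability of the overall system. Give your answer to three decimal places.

Series (B and C): 0.96000 × 0.80000 = 0.76800
Parallel (A and [0.76800]): 1 − (1 − 0.89000)(1 − 0.76800) = 0.974

0.974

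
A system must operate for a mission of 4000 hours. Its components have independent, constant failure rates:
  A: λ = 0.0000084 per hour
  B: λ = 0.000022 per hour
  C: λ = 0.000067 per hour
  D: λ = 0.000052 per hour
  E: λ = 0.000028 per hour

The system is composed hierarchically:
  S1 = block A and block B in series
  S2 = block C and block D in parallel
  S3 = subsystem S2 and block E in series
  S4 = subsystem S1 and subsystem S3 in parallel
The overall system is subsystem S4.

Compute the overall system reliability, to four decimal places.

R(A) = exp(−0.0000084 × 4000) = 0.966958
R(B) = exp(−0.000022 × 4000) = 0.915761
R(C) = exp(−0.000067 × 4000) = 0.764908
R(D) = exp(−0.000052 × 4000) = 0.812207
R(E) = exp(−0.000028 × 4000) = 0.894044
Series (A and B): 0.966958 × 0.915761 = 0.885502
Parallel (C and D): 1 − (1 − 0.764908)(1 − 0.812207) = 0.955851
Series ([0.955851] and E): 0.955851 × 0.894044 = 0.854573
Parallel ([0.885502] and [0.854573]): 1 − (1 − 0.885502)(1 − 0.854573) = 0.9833

0.9833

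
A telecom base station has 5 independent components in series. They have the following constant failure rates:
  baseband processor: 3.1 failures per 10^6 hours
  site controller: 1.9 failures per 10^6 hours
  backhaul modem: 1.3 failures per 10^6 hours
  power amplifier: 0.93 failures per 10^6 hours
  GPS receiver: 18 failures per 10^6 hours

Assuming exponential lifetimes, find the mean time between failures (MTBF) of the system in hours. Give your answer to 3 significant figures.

39600

Series of exponential components: λ_sys = Σ λ_i
λ_sys = 0.0000031 + 0.0000019 + 0.0000013 + 0.00000093 + 0.000018 = 2.5230e-05 /h
MTBF = 1 / λ_sys = 39600 h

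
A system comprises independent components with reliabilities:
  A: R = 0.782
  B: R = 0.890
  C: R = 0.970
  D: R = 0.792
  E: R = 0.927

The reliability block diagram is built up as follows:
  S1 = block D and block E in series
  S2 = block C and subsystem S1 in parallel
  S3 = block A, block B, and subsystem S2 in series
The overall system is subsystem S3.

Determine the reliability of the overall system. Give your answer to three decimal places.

Series (D and E): 0.79200 × 0.92700 = 0.73418
Parallel (C and [0.73418]): 1 − (1 − 0.97000)(1 − 0.73418) = 0.99203
Series (A, B, and [0.99203]): 0.78200 × 0.89000 × 0.99203 = 0.690

0.690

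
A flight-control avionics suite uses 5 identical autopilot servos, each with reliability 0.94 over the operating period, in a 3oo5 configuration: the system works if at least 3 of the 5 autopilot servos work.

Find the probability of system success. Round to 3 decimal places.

0.998

R = Σ_{i=3}^{5} C(5,i) p^i (1−p)^{5−i} with p = 0.94
C(5,3)·0.94^3·0.06^2 = 0.02990
C(5,4)·0.94^4·0.06^1 = 0.23422
C(5,5)·0.94^5·0.06^0 = 0.73390
Sum = 0.998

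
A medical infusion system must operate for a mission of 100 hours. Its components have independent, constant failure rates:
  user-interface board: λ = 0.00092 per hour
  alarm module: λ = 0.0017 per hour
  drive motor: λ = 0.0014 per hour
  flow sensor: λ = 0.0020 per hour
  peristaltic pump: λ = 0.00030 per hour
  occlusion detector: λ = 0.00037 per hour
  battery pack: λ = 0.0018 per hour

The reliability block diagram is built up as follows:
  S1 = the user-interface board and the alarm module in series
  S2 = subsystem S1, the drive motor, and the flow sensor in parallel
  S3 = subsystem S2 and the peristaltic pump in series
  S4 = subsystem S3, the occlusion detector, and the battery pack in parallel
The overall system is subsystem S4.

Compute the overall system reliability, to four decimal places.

R(user-interface board) = exp(−0.00092 × 100) = 0.912105
R(alarm module) = exp(−0.0017 × 100) = 0.843665
R(drive motor) = exp(−0.0014 × 100) = 0.869358
R(flow sensor) = exp(−0.0020 × 100) = 0.818731
R(peristaltic pump) = exp(−0.00030 × 100) = 0.970446
R(occlusion detector) = exp(−0.00037 × 100) = 0.963676
R(battery pack) = exp(−0.0018 × 100) = 0.835270
Series (user-interface board and alarm module): 0.912105 × 0.843665 = 0.769511
Parallel ([0.769511], drive motor, and flow sensor): 1 − (1 − 0.769511)(1 − 0.869358)(1 − 0.818731) = 0.994542
Series ([0.994542] and peristaltic pump): 0.994542 × 0.970446 = 0.965149
Parallel ([0.965149], occlusion detector, and battery pack): 1 − (1 − 0.965149)(1 − 0.963676)(1 − 0.835270) = 0.9998

0.9998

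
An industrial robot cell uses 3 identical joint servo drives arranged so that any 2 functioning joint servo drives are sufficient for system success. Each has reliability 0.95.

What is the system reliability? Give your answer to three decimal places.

0.993

R = Σ_{i=2}^{3} C(3,i) p^i (1−p)^{3−i} with p = 0.95
C(3,2)·0.95^2·0.05^1 = 0.13538
C(3,3)·0.95^3·0.05^0 = 0.85738
Sum = 0.993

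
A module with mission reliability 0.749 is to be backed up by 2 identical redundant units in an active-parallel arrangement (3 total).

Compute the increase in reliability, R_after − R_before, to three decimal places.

R_before = 0.749
R_after = 1 − (1 − 0.749)^3 = 0.984
ΔR = 0.984 − 0.749 = 0.235

0.235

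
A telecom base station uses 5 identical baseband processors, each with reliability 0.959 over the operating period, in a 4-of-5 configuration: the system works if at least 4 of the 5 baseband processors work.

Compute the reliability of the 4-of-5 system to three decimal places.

0.985

R = Σ_{i=4}^{5} C(5,i) p^i (1−p)^{5−i} with p = 0.959
C(5,4)·0.959^4·0.041^1 = 0.17339
C(5,5)·0.959^5·0.041^0 = 0.81113
Sum = 0.985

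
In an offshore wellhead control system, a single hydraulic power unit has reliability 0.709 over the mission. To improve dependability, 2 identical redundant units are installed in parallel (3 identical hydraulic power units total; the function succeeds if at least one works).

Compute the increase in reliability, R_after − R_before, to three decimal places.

0.266

R_before = 0.709
R_after = 1 − (1 − 0.709)^3 = 0.975
ΔR = 0.975 − 0.709 = 0.266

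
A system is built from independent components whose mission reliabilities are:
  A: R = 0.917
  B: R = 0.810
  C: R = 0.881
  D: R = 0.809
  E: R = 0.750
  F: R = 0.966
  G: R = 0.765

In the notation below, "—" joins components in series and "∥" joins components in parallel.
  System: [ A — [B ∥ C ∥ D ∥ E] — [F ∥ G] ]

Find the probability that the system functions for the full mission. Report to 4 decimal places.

Parallel (B, C, D, and E): 1 − (1 − 0.810000)(1 − 0.881000)(1 − 0.809000)(1 − 0.750000) = 0.998920
Parallel (F and G): 1 − (1 − 0.966000)(1 − 0.765000) = 0.992010
Series (A, [0.998920], and [0.992010]): 0.917000 × 0.998920 × 0.992010 = 0.9087

0.9087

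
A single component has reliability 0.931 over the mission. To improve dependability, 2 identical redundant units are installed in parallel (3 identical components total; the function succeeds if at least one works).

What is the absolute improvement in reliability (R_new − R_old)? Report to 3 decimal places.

0.069

R_before = 0.931
R_after = 1 − (1 − 0.931)^3 = 1.000
ΔR = 1.000 − 0.931 = 0.069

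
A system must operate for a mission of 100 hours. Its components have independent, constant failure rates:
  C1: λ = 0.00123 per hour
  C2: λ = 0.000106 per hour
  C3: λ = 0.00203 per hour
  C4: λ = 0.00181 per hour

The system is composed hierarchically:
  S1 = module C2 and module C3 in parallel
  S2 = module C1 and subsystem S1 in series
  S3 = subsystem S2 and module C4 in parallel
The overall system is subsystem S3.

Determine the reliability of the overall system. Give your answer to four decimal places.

0.9806

R(C1) = exp(−0.00123 × 100) = 0.884264
R(C2) = exp(−0.000106 × 100) = 0.989456
R(C3) = exp(−0.00203 × 100) = 0.816278
R(C4) = exp(−0.00181 × 100) = 0.834435
Parallel (C2 and C3): 1 − (1 − 0.989456)(1 − 0.816278) = 0.998063
Series (C1 and [0.998063]): 0.884264 × 0.998063 = 0.882551
Parallel ([0.882551] and C4): 1 − (1 − 0.882551)(1 − 0.834435) = 0.9806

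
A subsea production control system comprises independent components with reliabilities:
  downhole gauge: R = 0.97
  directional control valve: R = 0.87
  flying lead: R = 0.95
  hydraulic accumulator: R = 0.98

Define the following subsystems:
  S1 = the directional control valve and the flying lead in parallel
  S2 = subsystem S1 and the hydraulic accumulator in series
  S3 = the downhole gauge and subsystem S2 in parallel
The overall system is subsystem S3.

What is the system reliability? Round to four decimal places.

Parallel (directional control valve and flying lead): 1 − (1 − 0.870000)(1 − 0.950000) = 0.993500
Series ([0.993500] and hydraulic accumulator): 0.993500 × 0.980000 = 0.973630
Parallel (downhole gauge and [0.973630]): 1 − (1 − 0.970000)(1 − 0.973630) = 0.9992

0.9992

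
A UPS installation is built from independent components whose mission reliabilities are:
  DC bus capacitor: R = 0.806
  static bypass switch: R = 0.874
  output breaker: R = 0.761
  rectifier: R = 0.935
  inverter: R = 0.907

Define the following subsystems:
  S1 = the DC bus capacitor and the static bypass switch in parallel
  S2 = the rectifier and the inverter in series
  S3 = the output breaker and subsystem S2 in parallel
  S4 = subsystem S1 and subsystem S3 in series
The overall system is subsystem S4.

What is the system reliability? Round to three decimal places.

0.940

Parallel (DC bus capacitor and static bypass switch): 1 − (1 − 0.80600)(1 − 0.87400) = 0.97556
Series (rectifier and inverter): 0.93500 × 0.90700 = 0.84805
Parallel (output breaker and [0.84805]): 1 − (1 − 0.76100)(1 − 0.84805) = 0.96368
Series ([0.97556] and [0.96368]): 0.97556 × 0.96368 = 0.940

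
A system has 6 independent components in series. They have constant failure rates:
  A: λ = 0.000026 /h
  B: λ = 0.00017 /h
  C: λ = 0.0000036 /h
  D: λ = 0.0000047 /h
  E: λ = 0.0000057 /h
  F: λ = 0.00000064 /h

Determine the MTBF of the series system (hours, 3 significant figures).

Series of exponential components: λ_sys = Σ λ_i
λ_sys = 0.000026 + 0.00017 + 0.0000036 + 0.0000047 + 0.0000057 + 0.00000064 = 2.1064e-04 /h
MTBF = 1 / λ_sys = 4750 h

4750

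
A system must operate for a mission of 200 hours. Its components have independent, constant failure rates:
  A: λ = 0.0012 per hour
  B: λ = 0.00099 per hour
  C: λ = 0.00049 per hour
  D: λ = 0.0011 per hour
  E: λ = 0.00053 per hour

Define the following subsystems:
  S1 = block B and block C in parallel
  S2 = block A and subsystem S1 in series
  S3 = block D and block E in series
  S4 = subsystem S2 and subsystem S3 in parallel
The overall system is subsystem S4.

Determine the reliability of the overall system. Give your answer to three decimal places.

R(A) = exp(−0.0012 × 200) = 0.78663
R(B) = exp(−0.00099 × 200) = 0.82037
R(C) = exp(−0.00049 × 200) = 0.90665
R(D) = exp(−0.0011 × 200) = 0.80252
R(E) = exp(−0.00053 × 200) = 0.89942
Parallel (B and C): 1 − (1 − 0.82037)(1 − 0.90665) = 0.98323
Series (A and [0.98323]): 0.78663 × 0.98323 = 0.77344
Series (D and E): 0.80252 × 0.89942 = 0.72180
Parallel ([0.77344] and [0.72180]): 1 − (1 − 0.77344)(1 − 0.72180) = 0.937

0.937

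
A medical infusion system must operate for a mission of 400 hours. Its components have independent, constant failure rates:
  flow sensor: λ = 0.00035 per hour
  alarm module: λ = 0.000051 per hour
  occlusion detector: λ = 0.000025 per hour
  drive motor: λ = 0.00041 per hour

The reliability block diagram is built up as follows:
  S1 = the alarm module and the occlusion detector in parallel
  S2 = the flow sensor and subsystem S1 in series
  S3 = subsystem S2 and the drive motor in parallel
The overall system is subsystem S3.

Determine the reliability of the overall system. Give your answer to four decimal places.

0.9802

R(flow sensor) = exp(−0.00035 × 400) = 0.869358
R(alarm module) = exp(−0.000051 × 400) = 0.979807
R(occlusion detector) = exp(−0.000025 × 400) = 0.990050
R(drive motor) = exp(−0.00041 × 400) = 0.848742
Parallel (alarm module and occlusion detector): 1 − (1 − 0.979807)(1 − 0.990050) = 0.999799
Series (flow sensor and [0.999799]): 0.869358 × 0.999799 = 0.869183
Parallel ([0.869183] and drive motor): 1 − (1 − 0.869183)(1 − 0.848742) = 0.9802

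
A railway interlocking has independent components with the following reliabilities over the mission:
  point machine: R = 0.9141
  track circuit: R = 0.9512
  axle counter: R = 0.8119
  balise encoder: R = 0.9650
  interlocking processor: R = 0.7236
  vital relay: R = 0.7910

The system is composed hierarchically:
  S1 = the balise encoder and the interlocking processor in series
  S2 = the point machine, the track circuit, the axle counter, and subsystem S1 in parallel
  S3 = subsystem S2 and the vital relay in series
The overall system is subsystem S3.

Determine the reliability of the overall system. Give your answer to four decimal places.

0.7908

Series (balise encoder and interlocking processor): 0.965000 × 0.723600 = 0.698274
Parallel (point machine, track circuit, axle counter, and [0.698274]): 1 − (1 − 0.914100)(1 − 0.951200)(1 − 0.811900)(1 − 0.698274) = 0.999762
Series ([0.999762] and vital relay): 0.999762 × 0.791000 = 0.7908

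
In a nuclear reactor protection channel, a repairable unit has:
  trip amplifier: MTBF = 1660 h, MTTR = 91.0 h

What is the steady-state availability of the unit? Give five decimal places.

A(trip amplifier) = MTBF/(MTBF+MTTR) = 1660/(1660+91.0) = 0.94803

0.94803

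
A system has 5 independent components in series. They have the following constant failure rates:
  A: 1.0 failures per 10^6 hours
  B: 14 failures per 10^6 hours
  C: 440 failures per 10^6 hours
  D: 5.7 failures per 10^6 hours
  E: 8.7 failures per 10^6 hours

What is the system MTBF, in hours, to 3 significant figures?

2130

Series of exponential components: λ_sys = Σ λ_i
λ_sys = 0.0000010 + 0.000014 + 0.00044 + 0.0000057 + 0.0000087 = 4.6940e-04 /h
MTBF = 1 / λ_sys = 2130 h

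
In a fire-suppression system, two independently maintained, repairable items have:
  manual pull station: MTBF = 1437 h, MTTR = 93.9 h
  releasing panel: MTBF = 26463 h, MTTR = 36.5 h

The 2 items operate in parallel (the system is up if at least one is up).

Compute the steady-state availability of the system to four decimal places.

0.9999

A(manual pull station) = MTBF/(MTBF+MTTR) = 1437/(1437+93.9) = 0.938664
A(releasing panel) = MTBF/(MTBF+MTTR) = 26463/(26463+36.5) = 0.998623
Parallel availability: 1 − (1 − 0.938664)(1 − 0.998623) = 0.9999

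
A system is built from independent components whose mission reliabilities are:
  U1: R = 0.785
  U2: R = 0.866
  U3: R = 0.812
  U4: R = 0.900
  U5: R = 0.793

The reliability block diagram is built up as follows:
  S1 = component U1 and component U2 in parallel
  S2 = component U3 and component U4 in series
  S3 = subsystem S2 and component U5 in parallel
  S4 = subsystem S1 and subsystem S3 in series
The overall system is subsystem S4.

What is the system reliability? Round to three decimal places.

Parallel (U1 and U2): 1 − (1 − 0.78500)(1 − 0.86600) = 0.97119
Series (U3 and U4): 0.81200 × 0.90000 = 0.73080
Parallel ([0.73080] and U5): 1 − (1 − 0.73080)(1 − 0.79300) = 0.94428
Series ([0.97119] and [0.94428]): 0.97119 × 0.94428 = 0.917

0.917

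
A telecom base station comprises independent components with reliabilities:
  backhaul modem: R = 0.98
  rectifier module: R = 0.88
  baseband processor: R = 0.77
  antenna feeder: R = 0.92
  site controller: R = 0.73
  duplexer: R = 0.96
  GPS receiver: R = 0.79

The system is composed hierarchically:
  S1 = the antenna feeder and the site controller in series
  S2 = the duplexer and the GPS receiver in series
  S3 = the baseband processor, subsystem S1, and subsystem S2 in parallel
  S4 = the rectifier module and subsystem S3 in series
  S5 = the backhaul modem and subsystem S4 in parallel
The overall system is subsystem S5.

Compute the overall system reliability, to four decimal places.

Series (antenna feeder and site controller): 0.920000 × 0.730000 = 0.671600
Series (duplexer and GPS receiver): 0.960000 × 0.790000 = 0.758400
Parallel (baseband processor, [0.671600], and [0.758400]): 1 − (1 − 0.770000)(1 − 0.671600)(1 − 0.758400) = 0.981751
Series (rectifier module and [0.981751]): 0.880000 × 0.981751 = 0.863941
Parallel (backhaul modem and [0.863941]): 1 − (1 − 0.980000)(1 − 0.863941) = 0.9973

0.9973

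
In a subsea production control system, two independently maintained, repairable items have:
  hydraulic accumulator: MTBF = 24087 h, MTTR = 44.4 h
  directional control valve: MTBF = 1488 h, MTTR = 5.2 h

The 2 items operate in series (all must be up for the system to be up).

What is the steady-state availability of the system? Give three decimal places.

A(hydraulic accumulator) = MTBF/(MTBF+MTTR) = 24087/(24087+44.4) = 0.998160
A(directional control valve) = MTBF/(MTBF+MTTR) = 1488/(1488+5.2) = 0.996518
Series availability: 0.998160 × 0.996518 = 0.995

0.995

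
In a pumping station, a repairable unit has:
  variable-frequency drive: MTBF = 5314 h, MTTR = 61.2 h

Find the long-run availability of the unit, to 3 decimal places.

0.989

A(variable-frequency drive) = MTBF/(MTBF+MTTR) = 5314/(5314+61.2) = 0.989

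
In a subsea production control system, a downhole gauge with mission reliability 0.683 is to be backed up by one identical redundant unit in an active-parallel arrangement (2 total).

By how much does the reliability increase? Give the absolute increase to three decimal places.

R_before = 0.683
R_after = 1 − (1 − 0.683)^2 = 0.900
ΔR = 0.900 − 0.683 = 0.217

0.217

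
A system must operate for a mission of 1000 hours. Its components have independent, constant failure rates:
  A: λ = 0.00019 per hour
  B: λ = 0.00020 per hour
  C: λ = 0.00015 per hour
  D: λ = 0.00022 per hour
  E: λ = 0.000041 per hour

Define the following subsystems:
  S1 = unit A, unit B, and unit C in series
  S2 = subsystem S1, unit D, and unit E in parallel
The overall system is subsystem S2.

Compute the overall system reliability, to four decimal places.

R(A) = exp(−0.00019 × 1000) = 0.826959
R(B) = exp(−0.00020 × 1000) = 0.818731
R(C) = exp(−0.00015 × 1000) = 0.860708
R(D) = exp(−0.00022 × 1000) = 0.802519
R(E) = exp(−0.000041 × 1000) = 0.959829
Series (A, B, and C): 0.826959 × 0.818731 × 0.860708 = 0.582748
Parallel ([0.582748], D, and E): 1 − (1 − 0.582748)(1 − 0.802519)(1 − 0.959829) = 0.9967

0.9967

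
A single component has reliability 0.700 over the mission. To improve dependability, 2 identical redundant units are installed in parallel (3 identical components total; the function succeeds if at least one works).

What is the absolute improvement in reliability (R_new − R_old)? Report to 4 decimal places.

0.2730

R_before = 0.700
R_after = 1 − (1 − 0.700)^3 = 0.9730
ΔR = 0.9730 − 0.700 = 0.2730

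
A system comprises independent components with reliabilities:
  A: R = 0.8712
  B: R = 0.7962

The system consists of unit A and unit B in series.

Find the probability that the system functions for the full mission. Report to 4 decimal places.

0.6936

Series (A and B): 0.871200 × 0.796200 = 0.6936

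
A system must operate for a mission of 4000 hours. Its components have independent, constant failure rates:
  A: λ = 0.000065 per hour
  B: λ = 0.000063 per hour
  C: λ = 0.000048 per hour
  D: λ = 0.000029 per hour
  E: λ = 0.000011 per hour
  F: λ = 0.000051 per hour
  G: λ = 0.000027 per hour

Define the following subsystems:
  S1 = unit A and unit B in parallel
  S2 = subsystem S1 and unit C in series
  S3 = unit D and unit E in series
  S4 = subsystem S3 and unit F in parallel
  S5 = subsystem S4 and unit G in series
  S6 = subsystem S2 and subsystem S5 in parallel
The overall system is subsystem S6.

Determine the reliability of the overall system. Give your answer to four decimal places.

R(A) = exp(−0.000065 × 4000) = 0.771052
R(B) = exp(−0.000063 × 4000) = 0.777245
R(C) = exp(−0.000048 × 4000) = 0.825307
R(D) = exp(−0.000029 × 4000) = 0.890475
R(E) = exp(−0.000011 × 4000) = 0.956954
R(F) = exp(−0.000051 × 4000) = 0.815462
R(G) = exp(−0.000027 × 4000) = 0.897628
Parallel (A and B): 1 − (1 − 0.771052)(1 − 0.777245) = 0.949001
Series ([0.949001] and C): 0.949001 × 0.825307 = 0.783217
Series (D and E): 0.890475 × 0.956954 = 0.852144
Parallel ([0.852144] and F): 1 − (1 − 0.852144)(1 − 0.815462) = 0.972715
Series ([0.972715] and G): 0.972715 × 0.897628 = 0.873136
Parallel ([0.783217] and [0.873136]): 1 − (1 − 0.783217)(1 − 0.873136) = 0.9725

0.9725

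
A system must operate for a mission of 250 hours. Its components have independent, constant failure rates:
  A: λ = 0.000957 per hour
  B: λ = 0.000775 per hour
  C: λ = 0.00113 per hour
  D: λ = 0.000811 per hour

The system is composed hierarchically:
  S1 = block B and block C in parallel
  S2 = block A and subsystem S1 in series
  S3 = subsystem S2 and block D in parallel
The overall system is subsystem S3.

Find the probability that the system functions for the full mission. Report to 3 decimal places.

R(A) = exp(−0.000957 × 250) = 0.78722
R(B) = exp(−0.000775 × 250) = 0.82386
R(C) = exp(−0.00113 × 250) = 0.75390
R(D) = exp(−0.000811 × 250) = 0.81648
Parallel (B and C): 1 − (1 − 0.82386)(1 − 0.75390) = 0.95665
Series (A and [0.95665]): 0.78722 × 0.95665 = 0.75309
Parallel ([0.75309] and D): 1 − (1 − 0.75309)(1 − 0.81648) = 0.955

0.955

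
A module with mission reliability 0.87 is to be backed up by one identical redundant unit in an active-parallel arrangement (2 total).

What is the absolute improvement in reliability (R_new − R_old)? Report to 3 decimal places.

R_before = 0.87
R_after = 1 − (1 − 0.87)^2 = 0.983
ΔR = 0.983 − 0.87 = 0.113

0.113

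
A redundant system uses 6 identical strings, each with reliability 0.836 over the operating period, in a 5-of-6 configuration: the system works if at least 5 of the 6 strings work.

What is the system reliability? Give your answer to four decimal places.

R = Σ_{i=5}^{6} C(6,i) p^i (1−p)^{6−i} with p = 0.836
C(6,5)·0.836^5·0.164^1 = 0.401815
C(6,6)·0.836^6·0.164^0 = 0.341380
Sum = 0.7432

0.7432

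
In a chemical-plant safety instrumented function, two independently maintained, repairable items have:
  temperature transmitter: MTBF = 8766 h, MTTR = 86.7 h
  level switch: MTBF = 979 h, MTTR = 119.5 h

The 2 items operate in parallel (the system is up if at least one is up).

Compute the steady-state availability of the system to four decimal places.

A(temperature transmitter) = MTBF/(MTBF+MTTR) = 8766/(8766+86.7) = 0.990206
A(level switch) = MTBF/(MTBF+MTTR) = 979/(979+119.5) = 0.891215
Parallel availability: 1 − (1 − 0.990206)(1 − 0.891215) = 0.9989

0.9989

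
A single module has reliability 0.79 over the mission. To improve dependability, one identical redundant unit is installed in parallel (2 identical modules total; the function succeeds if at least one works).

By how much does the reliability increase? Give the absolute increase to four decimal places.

R_before = 0.79
R_after = 1 − (1 − 0.79)^2 = 0.9559
ΔR = 0.9559 − 0.79 = 0.1659

0.1659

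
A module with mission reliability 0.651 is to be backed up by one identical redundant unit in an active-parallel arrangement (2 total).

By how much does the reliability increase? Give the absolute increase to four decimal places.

R_before = 0.651
R_after = 1 − (1 − 0.651)^2 = 0.8782
ΔR = 0.8782 − 0.651 = 0.2272

0.2272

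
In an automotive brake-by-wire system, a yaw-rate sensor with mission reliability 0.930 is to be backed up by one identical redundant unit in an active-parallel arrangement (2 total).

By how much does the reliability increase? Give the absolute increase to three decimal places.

R_before = 0.930
R_after = 1 − (1 − 0.930)^2 = 0.995
ΔR = 0.995 − 0.930 = 0.065

0.065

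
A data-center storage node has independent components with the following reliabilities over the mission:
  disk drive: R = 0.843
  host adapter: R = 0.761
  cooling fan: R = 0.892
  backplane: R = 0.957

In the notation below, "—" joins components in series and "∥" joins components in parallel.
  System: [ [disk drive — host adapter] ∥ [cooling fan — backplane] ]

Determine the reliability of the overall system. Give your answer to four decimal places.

0.9475

Series (disk drive and host adapter): 0.843000 × 0.761000 = 0.641523
Series (cooling fan and backplane): 0.892000 × 0.957000 = 0.853644
Parallel ([0.641523] and [0.853644]): 1 − (1 − 0.641523)(1 − 0.853644) = 0.9475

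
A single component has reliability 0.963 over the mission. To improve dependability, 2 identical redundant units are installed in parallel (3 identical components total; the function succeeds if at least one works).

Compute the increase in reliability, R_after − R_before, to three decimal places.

R_before = 0.963
R_after = 1 − (1 − 0.963)^3 = 1.000
ΔR = 1.000 − 0.963 = 0.037

0.037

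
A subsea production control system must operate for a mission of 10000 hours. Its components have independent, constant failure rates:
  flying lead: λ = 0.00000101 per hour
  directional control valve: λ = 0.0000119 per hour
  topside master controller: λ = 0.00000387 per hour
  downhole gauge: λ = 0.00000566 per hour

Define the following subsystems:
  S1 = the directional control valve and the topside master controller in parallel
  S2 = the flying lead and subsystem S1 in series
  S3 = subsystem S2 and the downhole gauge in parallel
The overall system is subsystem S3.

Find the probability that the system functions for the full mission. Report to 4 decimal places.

R(flying lead) = exp(−0.00000101 × 10000) = 0.989951
R(directional control valve) = exp(−0.0000119 × 10000) = 0.887808
R(topside master controller) = exp(−0.00000387 × 10000) = 0.962039
R(downhole gauge) = exp(−0.00000566 × 10000) = 0.944972
Parallel (directional control valve and topside master controller): 1 − (1 − 0.887808)(1 − 0.962039) = 0.995741
Series (flying lead and [0.995741]): 0.989951 × 0.995741 = 0.985735
Parallel ([0.985735] and downhole gauge): 1 − (1 − 0.985735)(1 − 0.944972) = 0.9992

0.9992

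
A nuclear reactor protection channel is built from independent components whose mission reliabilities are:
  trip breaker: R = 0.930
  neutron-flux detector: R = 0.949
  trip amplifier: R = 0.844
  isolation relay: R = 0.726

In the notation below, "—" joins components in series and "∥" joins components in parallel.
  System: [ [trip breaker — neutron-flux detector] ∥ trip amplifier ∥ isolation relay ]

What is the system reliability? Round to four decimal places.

Series (trip breaker and neutron-flux detector): 0.930000 × 0.949000 = 0.882570
Parallel ([0.882570], trip amplifier, and isolation relay): 1 − (1 − 0.882570)(1 − 0.844000)(1 − 0.726000) = 0.9950

0.9950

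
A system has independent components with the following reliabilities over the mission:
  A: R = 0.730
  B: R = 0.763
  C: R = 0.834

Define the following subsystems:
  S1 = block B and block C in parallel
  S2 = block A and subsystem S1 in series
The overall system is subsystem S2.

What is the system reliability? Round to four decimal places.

0.7013

Parallel (B and C): 1 − (1 − 0.763000)(1 − 0.834000) = 0.960658
Series (A and [0.960658]): 0.730000 × 0.960658 = 0.7013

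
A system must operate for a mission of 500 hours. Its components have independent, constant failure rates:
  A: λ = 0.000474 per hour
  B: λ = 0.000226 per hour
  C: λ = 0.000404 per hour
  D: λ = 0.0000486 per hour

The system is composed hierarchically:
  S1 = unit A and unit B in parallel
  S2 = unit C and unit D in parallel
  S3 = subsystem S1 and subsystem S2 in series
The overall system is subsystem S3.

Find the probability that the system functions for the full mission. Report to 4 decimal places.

0.9732

R(A) = exp(−0.000474 × 500) = 0.788991
R(B) = exp(−0.000226 × 500) = 0.893151
R(C) = exp(−0.000404 × 500) = 0.817095
R(D) = exp(−0.0000486 × 500) = 0.975993
Parallel (A and B): 1 − (1 − 0.788991)(1 − 0.893151) = 0.977454
Parallel (C and D): 1 − (1 − 0.817095)(1 − 0.975993) = 0.995609
Series ([0.977454] and [0.995609]): 0.977454 × 0.995609 = 0.9732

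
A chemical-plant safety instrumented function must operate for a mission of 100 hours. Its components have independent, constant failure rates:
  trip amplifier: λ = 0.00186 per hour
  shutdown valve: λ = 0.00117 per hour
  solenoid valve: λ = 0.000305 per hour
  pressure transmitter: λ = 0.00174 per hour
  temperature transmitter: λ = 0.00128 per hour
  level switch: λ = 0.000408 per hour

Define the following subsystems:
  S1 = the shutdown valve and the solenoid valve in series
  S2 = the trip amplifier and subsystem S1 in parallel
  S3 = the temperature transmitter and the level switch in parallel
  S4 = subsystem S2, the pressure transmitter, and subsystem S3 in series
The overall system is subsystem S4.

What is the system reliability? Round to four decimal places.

R(trip amplifier) = exp(−0.00186 × 100) = 0.830274
R(shutdown valve) = exp(−0.00117 × 100) = 0.889585
R(solenoid valve) = exp(−0.000305 × 100) = 0.969960
R(pressure transmitter) = exp(−0.00174 × 100) = 0.840297
R(temperature transmitter) = exp(−0.00128 × 100) = 0.879853
R(level switch) = exp(−0.000408 × 100) = 0.960021
Series (shutdown valve and solenoid valve): 0.889585 × 0.969960 = 0.862862
Parallel (trip amplifier and [0.862862]): 1 − (1 − 0.830274)(1 − 0.862862) = 0.976724
Parallel (temperature transmitter and level switch): 1 − (1 − 0.879853)(1 − 0.960021) = 0.995197
Series ([0.976724], pressure transmitter, and [0.995197]): 0.976724 × 0.840297 × 0.995197 = 0.8168

0.8168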